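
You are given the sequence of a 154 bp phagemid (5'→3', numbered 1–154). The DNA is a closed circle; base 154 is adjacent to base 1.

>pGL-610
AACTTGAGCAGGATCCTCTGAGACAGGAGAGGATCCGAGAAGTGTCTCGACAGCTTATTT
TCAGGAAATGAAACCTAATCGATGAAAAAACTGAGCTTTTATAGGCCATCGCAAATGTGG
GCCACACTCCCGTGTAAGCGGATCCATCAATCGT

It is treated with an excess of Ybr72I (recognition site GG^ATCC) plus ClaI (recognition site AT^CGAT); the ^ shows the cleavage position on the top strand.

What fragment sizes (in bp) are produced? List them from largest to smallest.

62, 47, 25, 20 bp

Ybr72I sites (GGATCC) start at positions 11, 31, 140.
Ybr72I cuts after base 2 of each site, so after positions 12, 32, 141.
The ClaI site (ATCGAT) starts at position 78.
ClaI cuts after base 2 of each site, so after position 79.
Combined cut positions: 12, 32, 79, 141.
Circular molecule, 4 cuts → 4 fragments:
  13–32 → 20 bp
  33–79 → 47 bp
  80–141 → 62 bp
  142–154 then 1–12 → 13 + 12 = 25 bp
Sorted largest to smallest: 62, 47, 25, 20 bp.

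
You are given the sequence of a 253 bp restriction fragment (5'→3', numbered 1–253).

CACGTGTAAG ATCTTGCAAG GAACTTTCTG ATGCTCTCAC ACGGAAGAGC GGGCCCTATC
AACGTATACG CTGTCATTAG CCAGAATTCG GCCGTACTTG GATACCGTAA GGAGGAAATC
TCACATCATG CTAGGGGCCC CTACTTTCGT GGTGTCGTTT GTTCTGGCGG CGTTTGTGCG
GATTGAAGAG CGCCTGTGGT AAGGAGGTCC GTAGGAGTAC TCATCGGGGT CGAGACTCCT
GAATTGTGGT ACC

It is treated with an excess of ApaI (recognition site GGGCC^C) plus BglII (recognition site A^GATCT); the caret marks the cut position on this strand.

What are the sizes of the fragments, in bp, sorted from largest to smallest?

ApaI sites (GGGCCC) start at positions 51, 135.
ApaI cuts after base 5 of each site (before the last base), so after positions 55, 139.
The BglII site (AGATCT) starts at position 9.
BglII cuts after the first base of each site, so after position 9.
Combined cut positions: 9, 55, 139.
Linear molecule, 3 cuts → 4 fragments:
  1–9 → 9 bp
  10–55 → 46 bp
  56–139 → 84 bp
  140–253 → 114 bp
Sorted largest to smallest: 114, 84, 46, 9 bp.

114, 84, 46, 9 bp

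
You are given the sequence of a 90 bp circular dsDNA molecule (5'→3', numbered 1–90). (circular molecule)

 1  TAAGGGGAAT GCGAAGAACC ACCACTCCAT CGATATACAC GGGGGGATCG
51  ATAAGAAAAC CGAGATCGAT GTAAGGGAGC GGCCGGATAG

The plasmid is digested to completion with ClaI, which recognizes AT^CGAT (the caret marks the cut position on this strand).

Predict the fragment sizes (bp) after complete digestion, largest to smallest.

54, 18, 18 bp

ClaI sites (ATCGAT) start at positions 29, 47, 65.
ClaI cuts after base 2 of each site, so after positions 30, 48, 66.
Circular molecule, 3 cuts → 3 fragments:
  31–48 → 18 bp
  49–66 → 18 bp
  67–90 then 1–30 → 24 + 30 = 54 bp
Sorted largest to smallest: 54, 18, 18 bp.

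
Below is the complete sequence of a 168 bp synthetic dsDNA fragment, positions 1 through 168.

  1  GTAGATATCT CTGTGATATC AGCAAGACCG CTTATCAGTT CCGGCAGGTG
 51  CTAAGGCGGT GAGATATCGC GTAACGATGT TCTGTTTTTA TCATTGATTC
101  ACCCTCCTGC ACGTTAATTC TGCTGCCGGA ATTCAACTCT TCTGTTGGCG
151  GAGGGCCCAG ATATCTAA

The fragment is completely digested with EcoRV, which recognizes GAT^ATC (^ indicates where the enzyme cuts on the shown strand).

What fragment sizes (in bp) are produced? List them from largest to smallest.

97, 48, 11, 6, 6 bp

EcoRV sites (GATATC) start at positions 4, 15, 63, 160.
EcoRV cuts after base 3 of each site, so after positions 6, 17, 65, 162.
Linear molecule, 4 cuts → 5 fragments:
  1–6 → 6 bp
  7–17 → 11 bp
  18–65 → 48 bp
  66–162 → 97 bp
  163–168 → 6 bp
Sorted largest to smallest: 97, 48, 11, 6, 6 bp.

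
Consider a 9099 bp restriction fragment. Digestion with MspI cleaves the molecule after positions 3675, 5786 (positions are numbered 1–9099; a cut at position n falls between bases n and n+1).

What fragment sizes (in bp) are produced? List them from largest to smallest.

Linear molecule, 2 cuts → 3 fragments:
  3675 − 0 = 3675 bp
  5786 − 3675 = 2111 bp
  9099 − 5786 = 3313 bp
Sorted largest to smallest: 3675, 3313, 2111 bp.

3675, 3313, 2111 bp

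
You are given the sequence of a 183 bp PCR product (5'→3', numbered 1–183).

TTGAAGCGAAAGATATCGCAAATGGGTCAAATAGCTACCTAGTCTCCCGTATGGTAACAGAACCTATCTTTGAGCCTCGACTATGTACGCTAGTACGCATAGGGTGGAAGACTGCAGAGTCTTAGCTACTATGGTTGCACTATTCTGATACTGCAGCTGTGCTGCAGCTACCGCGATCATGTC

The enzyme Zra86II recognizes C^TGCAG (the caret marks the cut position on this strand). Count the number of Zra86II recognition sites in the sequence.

CTGCAG occurs starting at positions 112, 151, 162.
Zra86II cuts at 3 sites.

3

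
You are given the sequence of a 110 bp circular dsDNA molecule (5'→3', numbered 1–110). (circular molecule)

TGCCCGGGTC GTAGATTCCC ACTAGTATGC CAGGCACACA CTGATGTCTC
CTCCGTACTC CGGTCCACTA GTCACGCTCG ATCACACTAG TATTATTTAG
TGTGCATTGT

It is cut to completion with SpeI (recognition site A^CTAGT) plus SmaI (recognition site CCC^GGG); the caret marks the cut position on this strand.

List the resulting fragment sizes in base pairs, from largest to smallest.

SpeI sites (ACTAGT) start at positions 21, 67, 86.
SpeI cuts after the first base of each site, so after positions 21, 67, 86.
The SmaI site (CCCGGG) starts at position 3.
SmaI cuts after base 3 of each site, so after position 5.
Combined cut positions: 5, 21, 67, 86.
Circular molecule, 4 cuts → 4 fragments:
  6–21 → 16 bp
  22–67 → 46 bp
  68–86 → 19 bp
  87–110 then 1–5 → 24 + 5 = 29 bp
Sorted largest to smallest: 46, 29, 19, 16 bp.

46, 29, 19, 16 bp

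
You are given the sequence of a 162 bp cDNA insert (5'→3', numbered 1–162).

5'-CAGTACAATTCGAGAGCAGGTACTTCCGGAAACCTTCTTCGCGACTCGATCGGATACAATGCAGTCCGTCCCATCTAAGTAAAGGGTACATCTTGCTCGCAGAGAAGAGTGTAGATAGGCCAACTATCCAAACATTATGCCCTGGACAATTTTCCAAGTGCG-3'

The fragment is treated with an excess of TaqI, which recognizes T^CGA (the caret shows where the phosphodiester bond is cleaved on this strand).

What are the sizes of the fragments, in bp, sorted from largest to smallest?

116, 36, 10 bp

TaqI sites (TCGA) start at positions 10, 46.
TaqI cuts after the first base of each site, so after positions 10, 46.
Linear molecule, 2 cuts → 3 fragments:
  1–10 → 10 bp
  11–46 → 36 bp
  47–162 → 116 bp
Sorted largest to smallest: 116, 36, 10 bp.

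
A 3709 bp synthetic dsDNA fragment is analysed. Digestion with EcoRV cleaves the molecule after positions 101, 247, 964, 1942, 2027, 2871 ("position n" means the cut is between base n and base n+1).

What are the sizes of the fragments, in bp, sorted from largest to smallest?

978, 844, 838, 717, 146, 101, 85 bp

Linear molecule, 6 cuts → 7 fragments:
  101 − 0 = 101 bp
  247 − 101 = 146 bp
  964 − 247 = 717 bp
  1942 − 964 = 978 bp
  2027 − 1942 = 85 bp
  2871 − 2027 = 844 bp
  3709 − 2871 = 838 bp
Sorted largest to smallest: 978, 844, 838, 717, 146, 101, 85 bp.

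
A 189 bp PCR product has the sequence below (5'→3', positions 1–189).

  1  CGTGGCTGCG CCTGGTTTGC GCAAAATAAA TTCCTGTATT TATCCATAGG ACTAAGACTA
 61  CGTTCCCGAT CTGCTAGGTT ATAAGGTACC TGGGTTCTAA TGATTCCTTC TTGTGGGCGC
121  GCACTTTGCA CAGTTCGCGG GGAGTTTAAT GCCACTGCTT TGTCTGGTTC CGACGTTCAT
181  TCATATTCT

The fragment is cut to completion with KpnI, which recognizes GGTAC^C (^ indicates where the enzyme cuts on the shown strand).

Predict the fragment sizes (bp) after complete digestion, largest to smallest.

The KpnI site (GGTACC) starts at position 85.
KpnI cuts after base 5 of each site (before the last base), so after position 89.
Linear molecule, 1 cut → 2 fragments:
  1–89 → 89 bp
  90–189 → 100 bp
Sorted largest to smallest: 100, 89 bp.

100, 89 bp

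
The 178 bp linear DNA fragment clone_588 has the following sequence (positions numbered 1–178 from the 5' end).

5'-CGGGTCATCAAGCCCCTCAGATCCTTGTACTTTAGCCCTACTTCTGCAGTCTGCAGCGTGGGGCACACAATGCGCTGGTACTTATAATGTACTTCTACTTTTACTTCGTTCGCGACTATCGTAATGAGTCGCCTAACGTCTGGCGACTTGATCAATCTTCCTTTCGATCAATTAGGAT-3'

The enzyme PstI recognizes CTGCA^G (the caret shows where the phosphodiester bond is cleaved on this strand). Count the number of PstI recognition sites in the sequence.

CTGCAG occurs starting at positions 44, 51.
PstI cuts at 2 sites.

2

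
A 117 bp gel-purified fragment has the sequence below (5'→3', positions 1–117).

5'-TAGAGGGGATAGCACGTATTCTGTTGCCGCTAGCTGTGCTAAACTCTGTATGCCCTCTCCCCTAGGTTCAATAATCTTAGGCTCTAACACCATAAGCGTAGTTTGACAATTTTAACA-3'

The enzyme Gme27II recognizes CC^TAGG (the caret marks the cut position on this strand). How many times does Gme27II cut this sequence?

1

CCTAGG occurs starting at position 61.
Gme27II cuts at 1 site.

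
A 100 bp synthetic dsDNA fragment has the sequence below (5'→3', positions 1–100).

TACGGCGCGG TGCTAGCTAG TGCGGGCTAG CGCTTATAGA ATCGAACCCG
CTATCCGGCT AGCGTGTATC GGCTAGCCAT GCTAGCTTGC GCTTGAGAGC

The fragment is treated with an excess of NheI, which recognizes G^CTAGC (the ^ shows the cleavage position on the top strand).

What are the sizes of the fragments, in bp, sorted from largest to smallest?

NheI sites (GCTAGC) start at positions 12, 26, 58, 72, 81.
NheI cuts after the first base of each site, so after positions 12, 26, 58, 72, 81.
Linear molecule, 5 cuts → 6 fragments:
  1–12 → 12 bp
  13–26 → 14 bp
  27–58 → 32 bp
  59–72 → 14 bp
  73–81 → 9 bp
  82–100 → 19 bp
Sorted largest to smallest: 32, 19, 14, 14, 12, 9 bp.

32, 19, 14, 14, 12, 9 bp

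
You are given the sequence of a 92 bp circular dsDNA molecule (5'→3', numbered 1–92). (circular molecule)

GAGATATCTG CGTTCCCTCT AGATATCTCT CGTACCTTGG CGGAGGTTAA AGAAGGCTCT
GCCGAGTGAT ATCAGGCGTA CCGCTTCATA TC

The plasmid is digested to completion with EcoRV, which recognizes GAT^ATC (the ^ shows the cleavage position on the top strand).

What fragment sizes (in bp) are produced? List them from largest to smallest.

EcoRV sites (GATATC) start at positions 3, 22, 68.
EcoRV cuts after base 3 of each site, so after positions 5, 24, 70.
Circular molecule, 3 cuts → 3 fragments:
  6–24 → 19 bp
  25–70 → 46 bp
  71–92 then 1–5 → 22 + 5 = 27 bp
Sorted largest to smallest: 46, 27, 19 bp.

46, 27, 19 bp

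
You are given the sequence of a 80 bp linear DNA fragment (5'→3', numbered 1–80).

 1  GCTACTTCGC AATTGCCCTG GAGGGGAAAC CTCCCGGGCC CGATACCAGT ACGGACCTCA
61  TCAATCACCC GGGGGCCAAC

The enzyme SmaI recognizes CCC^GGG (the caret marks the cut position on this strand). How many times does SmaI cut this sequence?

CCCGGG occurs starting at positions 33, 68.
SmaI cuts at 2 sites.

2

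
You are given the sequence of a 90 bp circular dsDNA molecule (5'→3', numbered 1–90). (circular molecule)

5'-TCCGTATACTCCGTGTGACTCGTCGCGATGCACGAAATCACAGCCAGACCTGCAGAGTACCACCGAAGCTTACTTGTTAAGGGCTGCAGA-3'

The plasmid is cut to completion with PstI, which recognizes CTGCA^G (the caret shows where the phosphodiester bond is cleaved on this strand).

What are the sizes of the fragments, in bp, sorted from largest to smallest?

56, 34 bp

PstI sites (CTGCAG) start at positions 50, 84.
PstI cuts after base 5 of each site (before the last base), so after positions 54, 88.
Circular molecule, 2 cuts → 2 fragments:
  55–88 → 34 bp
  89–90 then 1–54 → 2 + 54 = 56 bp
Sorted largest to smallest: 56, 34 bp.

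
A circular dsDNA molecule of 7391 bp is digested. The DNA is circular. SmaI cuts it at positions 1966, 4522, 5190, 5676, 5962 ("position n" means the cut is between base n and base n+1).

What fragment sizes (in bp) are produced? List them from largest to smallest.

3395, 2556, 668, 486, 286 bp

Circular molecule, 5 cuts → 5 fragments:
  4522 − 1966 = 2556 bp
  5190 − 4522 = 668 bp
  5676 − 5190 = 486 bp
  5962 − 5676 = 286 bp
  wrap: 7391 − 5962 + 1966 = 3395 bp
Sorted largest to smallest: 3395, 2556, 668, 486, 286 bp.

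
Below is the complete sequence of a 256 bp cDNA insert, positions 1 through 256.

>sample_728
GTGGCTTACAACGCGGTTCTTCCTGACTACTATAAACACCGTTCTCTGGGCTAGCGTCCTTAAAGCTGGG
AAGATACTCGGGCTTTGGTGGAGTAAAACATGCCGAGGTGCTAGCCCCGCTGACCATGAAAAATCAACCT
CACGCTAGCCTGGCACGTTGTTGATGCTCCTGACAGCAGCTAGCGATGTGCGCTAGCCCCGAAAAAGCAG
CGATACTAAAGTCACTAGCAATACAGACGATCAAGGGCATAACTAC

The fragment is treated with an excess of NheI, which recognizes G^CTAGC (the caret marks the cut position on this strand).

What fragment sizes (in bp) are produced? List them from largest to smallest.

64, 60, 50, 35, 34, 13 bp

NheI sites (GCTAGC) start at positions 50, 110, 144, 179, 192.
NheI cuts after the first base of each site, so after positions 50, 110, 144, 179, 192.
Linear molecule, 5 cuts → 6 fragments:
  1–50 → 50 bp
  51–110 → 60 bp
  111–144 → 34 bp
  145–179 → 35 bp
  180–192 → 13 bp
  193–256 → 64 bp
Sorted largest to smallest: 64, 60, 50, 35, 34, 13 bp.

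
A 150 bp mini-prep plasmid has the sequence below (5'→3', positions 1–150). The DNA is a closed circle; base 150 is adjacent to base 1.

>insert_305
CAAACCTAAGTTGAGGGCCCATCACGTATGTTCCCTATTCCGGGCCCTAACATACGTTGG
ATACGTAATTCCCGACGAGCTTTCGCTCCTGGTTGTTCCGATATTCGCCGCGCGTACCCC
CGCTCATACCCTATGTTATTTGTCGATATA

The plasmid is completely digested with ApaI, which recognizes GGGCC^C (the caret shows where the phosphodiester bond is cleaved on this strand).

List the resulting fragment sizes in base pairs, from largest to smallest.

ApaI sites (GGGCCC) start at positions 15, 42.
ApaI cuts after base 5 of each site (before the last base), so after positions 19, 46.
Circular molecule, 2 cuts → 2 fragments:
  20–46 → 27 bp
  47–150 then 1–19 → 104 + 19 = 123 bp
Sorted largest to smallest: 123, 27 bp.

123, 27 bp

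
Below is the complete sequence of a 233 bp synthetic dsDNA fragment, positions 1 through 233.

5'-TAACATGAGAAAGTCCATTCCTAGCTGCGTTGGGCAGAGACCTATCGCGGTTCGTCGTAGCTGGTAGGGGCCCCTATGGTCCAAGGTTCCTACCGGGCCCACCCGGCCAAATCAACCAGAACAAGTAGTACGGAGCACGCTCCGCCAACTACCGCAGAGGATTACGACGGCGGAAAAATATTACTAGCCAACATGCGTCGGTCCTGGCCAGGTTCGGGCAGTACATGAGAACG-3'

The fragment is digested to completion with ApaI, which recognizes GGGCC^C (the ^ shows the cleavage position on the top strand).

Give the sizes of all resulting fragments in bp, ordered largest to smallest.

134, 72, 27 bp

ApaI sites (GGGCCC) start at positions 68, 95.
ApaI cuts after base 5 of each site (before the last base), so after positions 72, 99.
Linear molecule, 2 cuts → 3 fragments:
  1–72 → 72 bp
  73–99 → 27 bp
  100–233 → 134 bp
Sorted largest to smallest: 134, 72, 27 bp.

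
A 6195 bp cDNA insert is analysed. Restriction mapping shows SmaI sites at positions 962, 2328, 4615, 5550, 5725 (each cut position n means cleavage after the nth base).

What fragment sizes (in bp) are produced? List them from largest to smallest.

Linear molecule, 5 cuts → 6 fragments:
  962 − 0 = 962 bp
  2328 − 962 = 1366 bp
  4615 − 2328 = 2287 bp
  5550 − 4615 = 935 bp
  5725 − 5550 = 175 bp
  6195 − 5725 = 470 bp
Sorted largest to smallest: 2287, 1366, 962, 935, 470, 175 bp.

2287, 1366, 962, 935, 470, 175 bp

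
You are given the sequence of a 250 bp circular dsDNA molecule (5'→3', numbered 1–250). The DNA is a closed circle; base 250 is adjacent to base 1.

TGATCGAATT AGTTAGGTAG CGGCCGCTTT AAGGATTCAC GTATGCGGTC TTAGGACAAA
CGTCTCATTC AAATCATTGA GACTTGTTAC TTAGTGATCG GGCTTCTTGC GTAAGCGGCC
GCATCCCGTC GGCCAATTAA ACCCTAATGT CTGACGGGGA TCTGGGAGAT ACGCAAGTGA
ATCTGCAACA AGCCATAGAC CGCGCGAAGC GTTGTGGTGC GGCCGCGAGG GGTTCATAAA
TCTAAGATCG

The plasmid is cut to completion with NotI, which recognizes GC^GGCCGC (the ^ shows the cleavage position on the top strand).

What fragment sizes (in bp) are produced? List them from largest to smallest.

104, 95, 51 bp

NotI sites (GCGGCCGC) start at positions 20, 115, 219.
NotI cuts after base 2 of each site, so after positions 21, 116, 220.
Circular molecule, 3 cuts → 3 fragments:
  22–116 → 95 bp
  117–220 → 104 bp
  221–250 then 1–21 → 30 + 21 = 51 bp
Sorted largest to smallest: 104, 95, 51 bp.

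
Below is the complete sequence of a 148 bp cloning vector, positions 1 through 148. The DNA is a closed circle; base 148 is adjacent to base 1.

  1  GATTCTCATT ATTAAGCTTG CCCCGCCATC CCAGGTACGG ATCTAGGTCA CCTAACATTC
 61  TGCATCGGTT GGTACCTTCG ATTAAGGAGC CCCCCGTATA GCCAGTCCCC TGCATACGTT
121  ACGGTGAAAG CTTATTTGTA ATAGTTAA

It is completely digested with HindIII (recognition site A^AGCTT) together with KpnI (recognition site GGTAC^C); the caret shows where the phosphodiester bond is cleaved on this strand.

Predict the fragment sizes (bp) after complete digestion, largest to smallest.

HindIII sites (AAGCTT) start at positions 14, 128.
HindIII cuts after the first base of each site, so after positions 14, 128.
The KpnI site (GGTACC) starts at position 71.
KpnI cuts after base 5 of each site (before the last base), so after position 75.
Combined cut positions: 14, 75, 128.
Circular molecule, 3 cuts → 3 fragments:
  15–75 → 61 bp
  76–128 → 53 bp
  129–148 then 1–14 → 20 + 14 = 34 bp
Sorted largest to smallest: 61, 53, 34 bp.

61, 53, 34 bp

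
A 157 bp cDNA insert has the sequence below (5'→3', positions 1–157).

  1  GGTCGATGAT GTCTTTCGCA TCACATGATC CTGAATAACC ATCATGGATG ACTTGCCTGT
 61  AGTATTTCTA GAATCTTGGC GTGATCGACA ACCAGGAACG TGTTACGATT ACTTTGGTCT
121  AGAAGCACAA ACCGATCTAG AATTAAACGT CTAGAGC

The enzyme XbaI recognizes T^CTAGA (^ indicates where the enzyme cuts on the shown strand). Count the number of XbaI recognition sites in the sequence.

4

TCTAGA occurs starting at positions 67, 118, 136, 150.
XbaI cuts at 4 sites.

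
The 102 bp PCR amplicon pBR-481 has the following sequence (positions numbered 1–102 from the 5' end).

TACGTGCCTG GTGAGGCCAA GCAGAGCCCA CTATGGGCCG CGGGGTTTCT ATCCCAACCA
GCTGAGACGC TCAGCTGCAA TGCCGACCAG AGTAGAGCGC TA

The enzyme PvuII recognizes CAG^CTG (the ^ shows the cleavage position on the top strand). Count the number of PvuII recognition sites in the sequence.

2

CAGCTG occurs starting at positions 59, 72.
PvuII cuts at 2 sites.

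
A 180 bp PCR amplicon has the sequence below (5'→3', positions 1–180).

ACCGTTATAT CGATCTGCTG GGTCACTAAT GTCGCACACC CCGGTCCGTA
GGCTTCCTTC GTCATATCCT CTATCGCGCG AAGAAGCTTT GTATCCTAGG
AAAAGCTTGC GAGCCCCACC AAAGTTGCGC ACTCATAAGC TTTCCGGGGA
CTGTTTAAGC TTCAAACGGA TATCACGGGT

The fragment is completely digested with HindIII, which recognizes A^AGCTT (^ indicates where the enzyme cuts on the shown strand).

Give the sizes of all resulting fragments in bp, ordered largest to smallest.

HindIII sites (AAGCTT) start at positions 84, 103, 137, 157.
HindIII cuts after the first base of each site, so after positions 84, 103, 137, 157.
Linear molecule, 4 cuts → 5 fragments:
  1–84 → 84 bp
  85–103 → 19 bp
  104–137 → 34 bp
  138–157 → 20 bp
  158–180 → 23 bp
Sorted largest to smallest: 84, 34, 23, 20, 19 bp.

84, 34, 23, 20, 19 bp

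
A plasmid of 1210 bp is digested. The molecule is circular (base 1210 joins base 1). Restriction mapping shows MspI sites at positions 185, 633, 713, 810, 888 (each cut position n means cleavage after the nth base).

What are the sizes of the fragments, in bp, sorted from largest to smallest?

507, 448, 97, 80, 78 bp

Circular molecule, 5 cuts → 5 fragments:
  633 − 185 = 448 bp
  713 − 633 = 80 bp
  810 − 713 = 97 bp
  888 − 810 = 78 bp
  wrap: 1210 − 888 + 185 = 507 bp
Sorted largest to smallest: 507, 448, 97, 80, 78 bp.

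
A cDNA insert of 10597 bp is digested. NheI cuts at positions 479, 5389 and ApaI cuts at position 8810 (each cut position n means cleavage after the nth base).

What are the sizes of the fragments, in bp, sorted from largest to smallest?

Combined cut positions (sorted): 479, 5389, 8810.
Linear molecule, 3 cuts → 4 fragments:
  479 − 0 = 479 bp
  5389 − 479 = 4910 bp
  8810 − 5389 = 3421 bp
  10597 − 8810 = 1787 bp
Sorted largest to smallest: 4910, 3421, 1787, 479 bp.

4910, 3421, 1787, 479 bp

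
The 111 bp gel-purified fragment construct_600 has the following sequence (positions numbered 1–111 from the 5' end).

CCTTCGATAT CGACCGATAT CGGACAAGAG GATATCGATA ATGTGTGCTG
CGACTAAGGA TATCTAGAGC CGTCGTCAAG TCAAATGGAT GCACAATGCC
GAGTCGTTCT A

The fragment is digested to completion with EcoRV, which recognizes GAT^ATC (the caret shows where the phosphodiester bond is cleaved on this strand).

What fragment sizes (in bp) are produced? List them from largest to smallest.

EcoRV sites (GATATC) start at positions 6, 16, 31, 59.
EcoRV cuts after base 3 of each site, so after positions 8, 18, 33, 61.
Linear molecule, 4 cuts → 5 fragments:
  1–8 → 8 bp
  9–18 → 10 bp
  19–33 → 15 bp
  34–61 → 28 bp
  62–111 → 50 bp
Sorted largest to smallest: 50, 28, 15, 10, 8 bp.

50, 28, 15, 10, 8 bp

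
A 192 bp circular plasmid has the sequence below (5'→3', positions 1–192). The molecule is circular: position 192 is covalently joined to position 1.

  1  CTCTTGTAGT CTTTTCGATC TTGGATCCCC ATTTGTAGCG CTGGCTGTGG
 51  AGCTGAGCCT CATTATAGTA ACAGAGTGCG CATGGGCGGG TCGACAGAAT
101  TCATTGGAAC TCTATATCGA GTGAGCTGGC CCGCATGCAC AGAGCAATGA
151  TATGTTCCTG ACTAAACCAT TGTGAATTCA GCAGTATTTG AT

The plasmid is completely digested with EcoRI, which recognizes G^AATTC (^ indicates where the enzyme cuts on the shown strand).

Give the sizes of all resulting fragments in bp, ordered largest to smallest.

EcoRI sites (GAATTC) start at positions 97, 174.
EcoRI cuts after the first base of each site, so after positions 97, 174.
Circular molecule, 2 cuts → 2 fragments:
  98–174 → 77 bp
  175–192 then 1–97 → 18 + 97 = 115 bp
Sorted largest to smallest: 115, 77 bp.

115, 77 bp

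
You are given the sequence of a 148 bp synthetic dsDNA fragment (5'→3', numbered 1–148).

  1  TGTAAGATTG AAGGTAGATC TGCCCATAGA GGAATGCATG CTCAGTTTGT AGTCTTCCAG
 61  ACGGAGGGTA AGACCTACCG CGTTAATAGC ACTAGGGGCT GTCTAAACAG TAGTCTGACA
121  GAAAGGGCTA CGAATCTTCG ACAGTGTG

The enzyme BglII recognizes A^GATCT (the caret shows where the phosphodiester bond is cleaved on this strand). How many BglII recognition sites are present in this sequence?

AGATCT occurs starting at position 16.
BglII cuts at 1 site.

1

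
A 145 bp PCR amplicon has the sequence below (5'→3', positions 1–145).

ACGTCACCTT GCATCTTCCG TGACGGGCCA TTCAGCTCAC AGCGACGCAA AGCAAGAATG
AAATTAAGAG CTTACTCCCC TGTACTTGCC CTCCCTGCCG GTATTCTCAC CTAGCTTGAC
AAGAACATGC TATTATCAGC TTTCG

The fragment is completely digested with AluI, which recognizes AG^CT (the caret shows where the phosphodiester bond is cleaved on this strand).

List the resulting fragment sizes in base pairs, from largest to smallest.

44, 35, 35, 25, 6 bp

AluI sites (AGCT) start at positions 34, 69, 113, 138.
AluI cuts after base 2 of each site, so after positions 35, 70, 114, 139.
Linear molecule, 4 cuts → 5 fragments:
  1–35 → 35 bp
  36–70 → 35 bp
  71–114 → 44 bp
  115–139 → 25 bp
  140–145 → 6 bp
Sorted largest to smallest: 44, 35, 35, 25, 6 bp.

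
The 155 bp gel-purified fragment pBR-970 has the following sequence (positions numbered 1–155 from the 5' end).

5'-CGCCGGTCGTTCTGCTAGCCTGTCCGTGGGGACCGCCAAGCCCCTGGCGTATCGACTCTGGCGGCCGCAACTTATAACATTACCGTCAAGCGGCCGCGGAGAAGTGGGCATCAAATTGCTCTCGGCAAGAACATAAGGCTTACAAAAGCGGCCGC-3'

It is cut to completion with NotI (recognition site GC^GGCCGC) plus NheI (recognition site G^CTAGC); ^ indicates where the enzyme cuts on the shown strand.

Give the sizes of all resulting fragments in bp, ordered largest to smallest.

NotI sites (GCGGCCGC) start at positions 61, 90, 148.
NotI cuts after base 2 of each site, so after positions 62, 91, 149.
The NheI site (GCTAGC) starts at position 14.
NheI cuts after the first base of each site, so after position 14.
Combined cut positions: 14, 62, 91, 149.
Linear molecule, 4 cuts → 5 fragments:
  1–14 → 14 bp
  15–62 → 48 bp
  63–91 → 29 bp
  92–149 → 58 bp
  150–155 → 6 bp
Sorted largest to smallest: 58, 48, 29, 14, 6 bp.

58, 48, 29, 14, 6 bp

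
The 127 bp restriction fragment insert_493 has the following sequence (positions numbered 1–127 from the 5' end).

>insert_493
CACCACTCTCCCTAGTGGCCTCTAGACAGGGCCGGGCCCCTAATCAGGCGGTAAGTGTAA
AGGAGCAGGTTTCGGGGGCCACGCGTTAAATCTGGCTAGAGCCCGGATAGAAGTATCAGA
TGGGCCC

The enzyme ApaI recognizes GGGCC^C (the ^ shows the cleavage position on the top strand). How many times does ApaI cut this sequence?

GGGCCC occurs starting at positions 34, 122.
ApaI cuts at 2 sites.

2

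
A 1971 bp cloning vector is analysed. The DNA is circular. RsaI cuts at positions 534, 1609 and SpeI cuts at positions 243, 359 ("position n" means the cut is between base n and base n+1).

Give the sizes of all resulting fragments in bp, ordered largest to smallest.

Combined cut positions (sorted): 243, 359, 534, 1609.
Circular molecule, 4 cuts → 4 fragments:
  359 − 243 = 116 bp
  534 − 359 = 175 bp
  1609 − 534 = 1075 bp
  wrap: 1971 − 1609 + 243 = 605 bp
Sorted largest to smallest: 1075, 605, 175, 116 bp.

1075, 605, 175, 116 bp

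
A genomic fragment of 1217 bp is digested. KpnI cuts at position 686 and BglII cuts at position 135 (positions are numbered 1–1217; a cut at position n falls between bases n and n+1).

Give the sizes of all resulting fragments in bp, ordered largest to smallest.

551, 531, 135 bp

Combined cut positions (sorted): 135, 686.
Linear molecule, 2 cuts → 3 fragments:
  135 − 0 = 135 bp
  686 − 135 = 551 bp
  1217 − 686 = 531 bp
Sorted largest to smallest: 551, 531, 135 bp.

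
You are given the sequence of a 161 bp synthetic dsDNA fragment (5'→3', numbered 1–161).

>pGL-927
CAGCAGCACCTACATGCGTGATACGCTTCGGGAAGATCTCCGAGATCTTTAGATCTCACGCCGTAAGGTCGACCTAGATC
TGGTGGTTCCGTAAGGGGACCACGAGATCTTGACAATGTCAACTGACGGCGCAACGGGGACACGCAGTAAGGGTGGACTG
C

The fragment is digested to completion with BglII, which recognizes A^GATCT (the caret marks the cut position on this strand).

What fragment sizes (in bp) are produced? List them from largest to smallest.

BglII sites (AGATCT) start at positions 34, 43, 51, 76, 105.
BglII cuts after the first base of each site, so after positions 34, 43, 51, 76, 105.
Linear molecule, 5 cuts → 6 fragments:
  1–34 → 34 bp
  35–43 → 9 bp
  44–51 → 8 bp
  52–76 → 25 bp
  77–105 → 29 bp
  106–161 → 56 bp
Sorted largest to smallest: 56, 34, 29, 25, 9, 8 bp.

56, 34, 29, 25, 9, 8 bp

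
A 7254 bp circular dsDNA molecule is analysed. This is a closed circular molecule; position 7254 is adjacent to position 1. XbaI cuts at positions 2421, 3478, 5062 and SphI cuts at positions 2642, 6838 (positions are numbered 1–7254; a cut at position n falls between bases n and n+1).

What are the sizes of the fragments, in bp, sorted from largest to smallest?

2837, 1776, 1584, 836, 221 bp

Combined cut positions (sorted): 2421, 2642, 3478, 5062, 6838.
Circular molecule, 5 cuts → 5 fragments:
  2642 − 2421 = 221 bp
  3478 − 2642 = 836 bp
  5062 − 3478 = 1584 bp
  6838 − 5062 = 1776 bp
  wrap: 7254 − 6838 + 2421 = 2837 bp
Sorted largest to smallest: 2837, 1776, 1584, 836, 221 bp.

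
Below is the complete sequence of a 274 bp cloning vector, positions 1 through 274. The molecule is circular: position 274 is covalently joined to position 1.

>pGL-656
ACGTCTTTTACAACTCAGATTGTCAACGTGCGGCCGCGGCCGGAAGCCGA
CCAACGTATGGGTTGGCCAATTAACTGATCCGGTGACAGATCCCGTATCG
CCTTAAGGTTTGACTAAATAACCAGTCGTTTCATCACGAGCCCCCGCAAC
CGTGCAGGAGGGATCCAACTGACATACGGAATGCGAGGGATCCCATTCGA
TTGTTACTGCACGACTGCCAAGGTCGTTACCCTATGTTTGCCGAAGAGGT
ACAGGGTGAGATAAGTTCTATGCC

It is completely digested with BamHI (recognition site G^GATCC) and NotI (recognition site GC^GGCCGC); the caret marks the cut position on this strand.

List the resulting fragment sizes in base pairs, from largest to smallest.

BamHI sites (GGATCC) start at positions 161, 188.
BamHI cuts after the first base of each site, so after positions 161, 188.
The NotI site (GCGGCCGC) starts at position 30.
NotI cuts after base 2 of each site, so after position 31.
Combined cut positions: 31, 161, 188.
Circular molecule, 3 cuts → 3 fragments:
  32–161 → 130 bp
  162–188 → 27 bp
  189–274 then 1–31 → 86 + 31 = 117 bp
Sorted largest to smallest: 130, 117, 27 bp.

130, 117, 27 bp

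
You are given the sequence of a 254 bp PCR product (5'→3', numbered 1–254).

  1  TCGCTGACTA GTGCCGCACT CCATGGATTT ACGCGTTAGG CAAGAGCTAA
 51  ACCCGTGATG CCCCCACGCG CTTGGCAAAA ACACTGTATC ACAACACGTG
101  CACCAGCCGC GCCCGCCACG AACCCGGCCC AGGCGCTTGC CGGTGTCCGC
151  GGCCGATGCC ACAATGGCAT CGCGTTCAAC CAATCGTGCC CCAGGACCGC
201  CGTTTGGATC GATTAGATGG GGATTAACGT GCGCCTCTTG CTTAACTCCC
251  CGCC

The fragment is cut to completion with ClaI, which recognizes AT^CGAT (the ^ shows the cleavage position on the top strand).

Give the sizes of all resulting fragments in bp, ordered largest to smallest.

209, 45 bp

The ClaI site (ATCGAT) starts at position 208.
ClaI cuts after base 2 of each site, so after position 209.
Linear molecule, 1 cut → 2 fragments:
  1–209 → 209 bp
  210–254 → 45 bp
Sorted largest to smallest: 209, 45 bp.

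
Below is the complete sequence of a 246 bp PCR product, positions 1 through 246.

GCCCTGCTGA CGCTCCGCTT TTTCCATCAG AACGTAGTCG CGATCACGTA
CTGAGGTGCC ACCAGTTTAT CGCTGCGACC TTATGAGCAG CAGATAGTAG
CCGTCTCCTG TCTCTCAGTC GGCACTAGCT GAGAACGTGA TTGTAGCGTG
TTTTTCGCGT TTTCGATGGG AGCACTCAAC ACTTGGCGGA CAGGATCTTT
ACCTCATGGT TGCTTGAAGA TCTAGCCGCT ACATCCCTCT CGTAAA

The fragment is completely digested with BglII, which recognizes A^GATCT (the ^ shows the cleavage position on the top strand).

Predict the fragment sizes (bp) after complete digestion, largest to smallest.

218, 28 bp

The BglII site (AGATCT) starts at position 218.
BglII cuts after the first base of each site, so after position 218.
Linear molecule, 1 cut → 2 fragments:
  1–218 → 218 bp
  219–246 → 28 bp
Sorted largest to smallest: 218, 28 bp.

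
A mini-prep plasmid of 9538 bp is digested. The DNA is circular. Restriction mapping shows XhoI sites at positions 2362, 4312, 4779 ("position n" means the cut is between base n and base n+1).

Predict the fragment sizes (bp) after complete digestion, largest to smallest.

Circular molecule, 3 cuts → 3 fragments:
  4312 − 2362 = 1950 bp
  4779 − 4312 = 467 bp
  wrap: 9538 − 4779 + 2362 = 7121 bp
Sorted largest to smallest: 7121, 1950, 467 bp.

7121, 1950, 467 bp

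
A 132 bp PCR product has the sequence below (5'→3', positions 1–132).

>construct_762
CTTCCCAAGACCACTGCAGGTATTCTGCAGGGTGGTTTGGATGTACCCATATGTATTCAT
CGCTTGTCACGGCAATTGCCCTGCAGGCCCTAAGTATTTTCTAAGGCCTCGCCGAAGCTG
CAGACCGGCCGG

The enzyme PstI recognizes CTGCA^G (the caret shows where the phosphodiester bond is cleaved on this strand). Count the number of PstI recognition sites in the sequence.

4

CTGCAG occurs starting at positions 14, 25, 81, 118.
PstI cuts at 4 sites.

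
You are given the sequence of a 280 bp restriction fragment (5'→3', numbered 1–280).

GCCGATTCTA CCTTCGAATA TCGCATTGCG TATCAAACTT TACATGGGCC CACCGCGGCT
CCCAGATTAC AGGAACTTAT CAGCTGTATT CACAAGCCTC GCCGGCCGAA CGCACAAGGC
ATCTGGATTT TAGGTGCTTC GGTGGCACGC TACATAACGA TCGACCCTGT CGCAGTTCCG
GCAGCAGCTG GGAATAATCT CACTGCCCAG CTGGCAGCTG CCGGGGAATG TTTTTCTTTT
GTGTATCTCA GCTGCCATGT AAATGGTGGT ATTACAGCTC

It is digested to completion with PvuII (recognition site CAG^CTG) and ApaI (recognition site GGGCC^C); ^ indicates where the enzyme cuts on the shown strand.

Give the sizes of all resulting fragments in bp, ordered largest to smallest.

PvuII sites (CAGCTG) start at positions 81, 185, 208, 215, 249.
PvuII cuts after base 3 of each site, so after positions 83, 187, 210, 217, 251.
The ApaI site (GGGCCC) starts at position 46.
ApaI cuts after base 5 of each site (before the last base), so after position 50.
Combined cut positions: 50, 83, 187, 210, 217, 251.
Linear molecule, 6 cuts → 7 fragments:
  1–50 → 50 bp
  51–83 → 33 bp
  84–187 → 104 bp
  188–210 → 23 bp
  211–217 → 7 bp
  218–251 → 34 bp
  252–280 → 29 bp
Sorted largest to smallest: 104, 50, 34, 33, 29, 23, 7 bp.

104, 50, 34, 33, 29, 23, 7 bp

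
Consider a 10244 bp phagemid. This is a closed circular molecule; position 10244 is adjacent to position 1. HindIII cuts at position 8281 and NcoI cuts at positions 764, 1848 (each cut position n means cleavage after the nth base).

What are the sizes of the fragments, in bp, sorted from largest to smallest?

Combined cut positions (sorted): 764, 1848, 8281.
Circular molecule, 3 cuts → 3 fragments:
  1848 − 764 = 1084 bp
  8281 − 1848 = 6433 bp
  wrap: 10244 − 8281 + 764 = 2727 bp
Sorted largest to smallest: 6433, 2727, 1084 bp.

6433, 2727, 1084 bp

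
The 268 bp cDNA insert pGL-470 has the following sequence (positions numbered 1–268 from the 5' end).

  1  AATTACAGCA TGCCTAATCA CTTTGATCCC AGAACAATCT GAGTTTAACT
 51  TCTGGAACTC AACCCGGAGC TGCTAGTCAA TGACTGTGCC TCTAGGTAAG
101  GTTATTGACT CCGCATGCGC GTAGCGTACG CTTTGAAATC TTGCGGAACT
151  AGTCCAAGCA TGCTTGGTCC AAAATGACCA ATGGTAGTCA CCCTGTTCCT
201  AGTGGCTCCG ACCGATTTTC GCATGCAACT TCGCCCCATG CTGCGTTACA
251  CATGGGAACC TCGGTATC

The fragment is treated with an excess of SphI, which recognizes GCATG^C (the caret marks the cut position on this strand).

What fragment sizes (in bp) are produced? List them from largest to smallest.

SphI sites (GCATGC) start at positions 8, 113, 158, 221.
SphI cuts after base 5 of each site (before the last base), so after positions 12, 117, 162, 225.
Linear molecule, 4 cuts → 5 fragments:
  1–12 → 12 bp
  13–117 → 105 bp
  118–162 → 45 bp
  163–225 → 63 bp
  226–268 → 43 bp
Sorted largest to smallest: 105, 63, 45, 43, 12 bp.

105, 63, 45, 43, 12 bp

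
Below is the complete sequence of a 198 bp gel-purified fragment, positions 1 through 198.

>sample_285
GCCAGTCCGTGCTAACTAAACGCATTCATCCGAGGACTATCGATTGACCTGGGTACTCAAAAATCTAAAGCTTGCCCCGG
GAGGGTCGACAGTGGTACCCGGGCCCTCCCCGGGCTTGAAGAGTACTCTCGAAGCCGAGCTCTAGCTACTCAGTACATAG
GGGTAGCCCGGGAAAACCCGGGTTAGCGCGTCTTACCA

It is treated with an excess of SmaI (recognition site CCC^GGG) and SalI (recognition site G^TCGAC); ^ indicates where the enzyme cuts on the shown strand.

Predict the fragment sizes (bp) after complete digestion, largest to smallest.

SmaI sites (CCCGGG) start at positions 76, 98, 109, 167, 177.
SmaI cuts after base 3 of each site, so after positions 78, 100, 111, 169, 179.
The SalI site (GTCGAC) starts at position 85.
SalI cuts after the first base of each site, so after position 85.
Combined cut positions: 78, 85, 100, 111, 169, 179.
Linear molecule, 6 cuts → 7 fragments:
  1–78 → 78 bp
  79–85 → 7 bp
  86–100 → 15 bp
  101–111 → 11 bp
  112–169 → 58 bp
  170–179 → 10 bp
  180–198 → 19 bp
Sorted largest to smallest: 78, 58, 19, 15, 11, 10, 7 bp.

78, 58, 19, 15, 11, 10, 7 bp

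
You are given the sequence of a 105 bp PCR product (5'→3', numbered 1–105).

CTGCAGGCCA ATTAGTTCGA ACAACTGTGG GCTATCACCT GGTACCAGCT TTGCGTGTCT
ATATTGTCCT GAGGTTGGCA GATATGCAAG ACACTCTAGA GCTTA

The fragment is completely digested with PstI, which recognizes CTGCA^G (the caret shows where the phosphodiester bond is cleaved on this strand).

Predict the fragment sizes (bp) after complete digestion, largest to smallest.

The PstI site (CTGCAG) starts at position 1.
PstI cuts after base 5 of each site (before the last base), so after position 5.
Linear molecule, 1 cut → 2 fragments:
  1–5 → 5 bp
  6–105 → 100 bp
Sorted largest to smallest: 100, 5 bp.

100, 5 bp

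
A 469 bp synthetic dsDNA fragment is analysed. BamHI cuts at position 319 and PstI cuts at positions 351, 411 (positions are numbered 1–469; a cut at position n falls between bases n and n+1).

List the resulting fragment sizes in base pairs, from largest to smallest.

Combined cut positions (sorted): 319, 351, 411.
Linear molecule, 3 cuts → 4 fragments:
  319 − 0 = 319 bp
  351 − 319 = 32 bp
  411 − 351 = 60 bp
  469 − 411 = 58 bp
Sorted largest to smallest: 319, 60, 58, 32 bp.

319, 60, 58, 32 bp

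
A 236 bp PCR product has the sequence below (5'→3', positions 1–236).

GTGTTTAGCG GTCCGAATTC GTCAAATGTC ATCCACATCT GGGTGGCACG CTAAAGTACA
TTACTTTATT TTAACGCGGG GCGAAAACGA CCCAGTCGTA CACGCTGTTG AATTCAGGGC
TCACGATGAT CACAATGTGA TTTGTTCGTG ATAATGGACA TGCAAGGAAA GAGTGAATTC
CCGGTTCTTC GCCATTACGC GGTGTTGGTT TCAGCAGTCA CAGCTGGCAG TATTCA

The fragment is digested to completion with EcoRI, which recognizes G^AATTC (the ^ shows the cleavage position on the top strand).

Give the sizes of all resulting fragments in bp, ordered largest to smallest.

EcoRI sites (GAATTC) start at positions 15, 110, 175.
EcoRI cuts after the first base of each site, so after positions 15, 110, 175.
Linear molecule, 3 cuts → 4 fragments:
  1–15 → 15 bp
  16–110 → 95 bp
  111–175 → 65 bp
  176–236 → 61 bp
Sorted largest to smallest: 95, 65, 61, 15 bp.

95, 65, 61, 15 bp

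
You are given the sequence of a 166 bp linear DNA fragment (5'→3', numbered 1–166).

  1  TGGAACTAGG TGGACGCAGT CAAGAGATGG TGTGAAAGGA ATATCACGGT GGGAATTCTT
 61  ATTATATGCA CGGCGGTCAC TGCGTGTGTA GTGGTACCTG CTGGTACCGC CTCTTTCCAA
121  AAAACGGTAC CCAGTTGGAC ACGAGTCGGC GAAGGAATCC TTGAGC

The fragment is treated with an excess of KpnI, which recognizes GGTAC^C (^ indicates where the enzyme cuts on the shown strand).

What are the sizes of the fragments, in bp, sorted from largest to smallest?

KpnI sites (GGTACC) start at positions 93, 103, 126.
KpnI cuts after base 5 of each site (before the last base), so after positions 97, 107, 130.
Linear molecule, 3 cuts → 4 fragments:
  1–97 → 97 bp
  98–107 → 10 bp
  108–130 → 23 bp
  131–166 → 36 bp
Sorted largest to smallest: 97, 36, 23, 10 bp.

97, 36, 23, 10 bp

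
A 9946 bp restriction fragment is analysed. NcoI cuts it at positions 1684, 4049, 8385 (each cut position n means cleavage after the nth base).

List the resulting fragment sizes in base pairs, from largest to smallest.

4336, 2365, 1684, 1561 bp

Linear molecule, 3 cuts → 4 fragments:
  1684 − 0 = 1684 bp
  4049 − 1684 = 2365 bp
  8385 − 4049 = 4336 bp
  9946 − 8385 = 1561 bp
Sorted largest to smallest: 4336, 2365, 1684, 1561 bp.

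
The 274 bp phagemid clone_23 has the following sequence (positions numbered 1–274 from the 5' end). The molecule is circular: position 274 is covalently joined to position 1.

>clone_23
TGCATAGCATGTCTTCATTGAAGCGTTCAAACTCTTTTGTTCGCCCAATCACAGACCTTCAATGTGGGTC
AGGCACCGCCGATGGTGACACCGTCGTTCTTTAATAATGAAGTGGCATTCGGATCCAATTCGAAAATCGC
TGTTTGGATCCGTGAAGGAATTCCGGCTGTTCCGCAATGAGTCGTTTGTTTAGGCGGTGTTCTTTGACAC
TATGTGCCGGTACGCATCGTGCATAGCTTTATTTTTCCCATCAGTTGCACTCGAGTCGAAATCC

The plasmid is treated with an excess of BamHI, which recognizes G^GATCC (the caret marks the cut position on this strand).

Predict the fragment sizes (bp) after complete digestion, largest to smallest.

BamHI sites (GGATCC) start at positions 121, 146.
BamHI cuts after the first base of each site, so after positions 121, 146.
Circular molecule, 2 cuts → 2 fragments:
  122–146 → 25 bp
  147–274 then 1–121 → 128 + 121 = 249 bp
Sorted largest to smallest: 249, 25 bp.

249, 25 bp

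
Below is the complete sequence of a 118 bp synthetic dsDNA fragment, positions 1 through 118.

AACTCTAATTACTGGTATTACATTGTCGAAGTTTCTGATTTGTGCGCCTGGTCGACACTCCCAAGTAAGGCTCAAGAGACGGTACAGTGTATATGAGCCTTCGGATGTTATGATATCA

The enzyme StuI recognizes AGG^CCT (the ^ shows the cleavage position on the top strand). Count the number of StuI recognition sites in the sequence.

No occurrence of AGGCCT is present in the sequence.
StuI does not cut: 0 sites.

0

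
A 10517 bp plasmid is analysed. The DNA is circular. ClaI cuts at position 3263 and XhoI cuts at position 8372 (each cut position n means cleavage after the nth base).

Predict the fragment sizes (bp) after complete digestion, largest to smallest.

Combined cut positions (sorted): 3263, 8372.
Circular molecule, 2 cuts → 2 fragments:
  8372 − 3263 = 5109 bp
  wrap: 10517 − 8372 + 3263 = 5408 bp
Sorted largest to smallest: 5408, 5109 bp.

5408, 5109 bp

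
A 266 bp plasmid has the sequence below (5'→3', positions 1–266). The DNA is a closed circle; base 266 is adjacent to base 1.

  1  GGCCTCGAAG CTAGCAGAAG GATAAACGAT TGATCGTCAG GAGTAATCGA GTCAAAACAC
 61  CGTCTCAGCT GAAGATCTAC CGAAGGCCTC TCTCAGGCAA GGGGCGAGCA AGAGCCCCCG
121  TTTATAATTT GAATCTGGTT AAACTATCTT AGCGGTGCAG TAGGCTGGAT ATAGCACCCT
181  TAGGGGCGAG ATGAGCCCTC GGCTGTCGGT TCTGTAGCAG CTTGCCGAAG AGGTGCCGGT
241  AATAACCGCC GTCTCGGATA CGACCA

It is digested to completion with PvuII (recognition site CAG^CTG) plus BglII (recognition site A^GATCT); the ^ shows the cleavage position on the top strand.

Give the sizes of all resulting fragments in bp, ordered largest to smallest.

261, 5 bp

The PvuII site (CAGCTG) starts at position 66.
PvuII cuts after base 3 of each site, so after position 68.
The BglII site (AGATCT) starts at position 73.
BglII cuts after the first base of each site, so after position 73.
Combined cut positions: 68, 73.
Circular molecule, 2 cuts → 2 fragments:
  69–73 → 5 bp
  74–266 then 1–68 → 193 + 68 = 261 bp
Sorted largest to smallest: 261, 5 bp.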